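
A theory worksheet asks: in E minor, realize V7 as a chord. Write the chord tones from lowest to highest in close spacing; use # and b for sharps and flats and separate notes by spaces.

In E minor, the fifth degree is B. The dominant is major (leading tone raised), so V is a dominant seventh chord.
Stacking thirds from B gives B-D#-F#-A.

B D# F# A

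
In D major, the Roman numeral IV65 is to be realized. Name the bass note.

IV in D major has root G; the chord is G-B-D-F#.
The figure 65 means first inversion — the third is in the bass.

B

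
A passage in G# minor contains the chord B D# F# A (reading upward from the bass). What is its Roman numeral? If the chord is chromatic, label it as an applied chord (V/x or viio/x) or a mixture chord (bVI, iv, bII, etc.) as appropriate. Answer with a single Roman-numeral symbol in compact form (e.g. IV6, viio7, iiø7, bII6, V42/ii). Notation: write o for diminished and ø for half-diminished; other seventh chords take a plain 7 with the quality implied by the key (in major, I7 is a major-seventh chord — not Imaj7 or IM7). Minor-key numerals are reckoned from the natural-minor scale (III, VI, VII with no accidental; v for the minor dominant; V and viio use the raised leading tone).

The pitches B-D#-F#-A form a dominant seventh chord rooted on B.
B is not a diatonic chord root with this quality in G# minor, but it lies a perfect fifth above E (VI), so the chord functions as an applied dominant of VI.

V7/VI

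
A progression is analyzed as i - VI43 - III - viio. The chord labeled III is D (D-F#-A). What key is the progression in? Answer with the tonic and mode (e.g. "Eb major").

B minor

The anchor chord is a major triad on D, labeled III.
If D is scale degree 3 and the mode makes that degree carry a major triad, the tonic is B and the mode is minor.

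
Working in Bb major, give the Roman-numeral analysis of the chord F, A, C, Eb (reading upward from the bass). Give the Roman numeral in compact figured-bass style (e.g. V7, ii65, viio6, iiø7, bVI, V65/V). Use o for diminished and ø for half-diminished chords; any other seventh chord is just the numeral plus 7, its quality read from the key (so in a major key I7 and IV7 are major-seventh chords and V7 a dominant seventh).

V7

Stacked in thirds the chord is F-A-C-Eb: a dominant seventh chord on F.
In Bb major, F is the dominant; the diatonic dominant seventh chord there is V7.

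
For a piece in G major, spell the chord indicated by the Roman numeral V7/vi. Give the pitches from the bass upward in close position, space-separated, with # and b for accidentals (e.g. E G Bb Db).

B D# F# A

The slash means an applied dominant: we want the dominant of vi. In G major, vi is E minor, and its dominant is built on B.
Building a dominant seventh chord on B gives B-D#-F#-A.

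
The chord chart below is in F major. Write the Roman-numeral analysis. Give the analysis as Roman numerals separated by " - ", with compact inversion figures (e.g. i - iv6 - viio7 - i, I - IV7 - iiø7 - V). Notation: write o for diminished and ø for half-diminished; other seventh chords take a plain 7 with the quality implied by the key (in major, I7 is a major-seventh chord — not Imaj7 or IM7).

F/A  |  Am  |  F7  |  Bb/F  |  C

I6 - iii - V7/IV - IV64 - V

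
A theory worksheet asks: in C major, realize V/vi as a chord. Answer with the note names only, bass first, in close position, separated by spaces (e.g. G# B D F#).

E G# B

The slash means an applied dominant: we want the dominant of vi. In C major, vi is A minor, and its dominant is built on E.
Building a major triad on E gives E-G#-B.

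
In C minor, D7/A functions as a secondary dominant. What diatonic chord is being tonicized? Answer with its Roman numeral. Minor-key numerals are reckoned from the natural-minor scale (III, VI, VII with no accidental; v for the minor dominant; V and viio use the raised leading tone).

The chord is a dominant seventh chord on D.
A dominant resolves down a perfect fifth: D → G. In C minor, G is scale degree 5, i.e. V.

V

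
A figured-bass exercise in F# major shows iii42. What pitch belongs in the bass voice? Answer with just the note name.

iii in F# major has root A#; the chord is A#-C#-E#-G#.
The figure 42 means third inversion — the seventh is in the bass.

G#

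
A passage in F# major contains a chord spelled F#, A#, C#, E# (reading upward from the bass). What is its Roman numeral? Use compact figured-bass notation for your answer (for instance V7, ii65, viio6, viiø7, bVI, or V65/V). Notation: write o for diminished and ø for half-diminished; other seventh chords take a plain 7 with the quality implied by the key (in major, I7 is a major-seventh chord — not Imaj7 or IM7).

I7

Stacked in thirds the chord is F#-A#-C#-E#: a major seventh chord on F#.
In F# major, F# is the tonic; the diatonic major seventh chord there is I7.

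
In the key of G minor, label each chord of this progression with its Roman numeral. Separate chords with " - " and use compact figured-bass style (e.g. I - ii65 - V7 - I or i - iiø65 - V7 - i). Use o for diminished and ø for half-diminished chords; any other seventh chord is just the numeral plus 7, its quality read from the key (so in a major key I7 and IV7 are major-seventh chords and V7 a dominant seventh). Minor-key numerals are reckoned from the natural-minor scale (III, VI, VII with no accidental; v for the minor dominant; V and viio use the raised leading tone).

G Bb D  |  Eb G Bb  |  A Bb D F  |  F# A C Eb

i - VI - III42 - viio7

G-Bb-D: minor triad on G = scale degree 1 → i.
Eb-G-Bb: root Eb is the submediant; major triad there is VI.
A-Bb-D-F: root Bb is the mediant; major seventh chord there is III42.
F#-A-C-Eb has root F#, degree 7 in G minor, so viio7.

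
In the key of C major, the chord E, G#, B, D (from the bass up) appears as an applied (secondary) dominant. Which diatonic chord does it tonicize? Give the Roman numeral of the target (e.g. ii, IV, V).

vi

The chord is a dominant seventh chord on E.
A dominant resolves down a perfect fifth: E → A. In C major, A is scale degree 6, i.e. vi.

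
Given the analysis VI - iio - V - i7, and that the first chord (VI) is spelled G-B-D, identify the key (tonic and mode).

B minor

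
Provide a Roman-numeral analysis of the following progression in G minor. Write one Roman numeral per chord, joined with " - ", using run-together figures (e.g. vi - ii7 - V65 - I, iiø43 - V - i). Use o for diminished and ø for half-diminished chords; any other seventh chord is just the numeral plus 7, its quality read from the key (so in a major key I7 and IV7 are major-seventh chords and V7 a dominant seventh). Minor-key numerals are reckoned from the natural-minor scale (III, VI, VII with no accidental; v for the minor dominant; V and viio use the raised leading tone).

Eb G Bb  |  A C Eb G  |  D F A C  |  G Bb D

Eb-G-Bb: major triad on Eb = scale degree 6 → VI.
A-C-Eb-G: half-diminished seventh chord on A = scale degree 2 → iiø7.
D-F-A-C has root D, degree 5 in G minor, so v7.
G-Bb-D: minor triad on G = scale degree 1 → i.

VI - iiø7 - v7 - i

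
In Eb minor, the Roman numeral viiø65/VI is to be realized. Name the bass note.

The applied chord viiø65/VI is rooted on Bb: Bb-Db-Fb-Ab.
The figure 65 means first inversion — the third is in the bass.

Db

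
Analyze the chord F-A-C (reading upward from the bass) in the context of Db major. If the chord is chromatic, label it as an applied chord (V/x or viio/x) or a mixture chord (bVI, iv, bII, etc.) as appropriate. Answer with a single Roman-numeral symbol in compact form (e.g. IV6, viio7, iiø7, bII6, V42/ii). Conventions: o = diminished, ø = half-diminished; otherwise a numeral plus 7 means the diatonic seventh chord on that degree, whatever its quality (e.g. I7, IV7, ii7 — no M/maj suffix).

V/vi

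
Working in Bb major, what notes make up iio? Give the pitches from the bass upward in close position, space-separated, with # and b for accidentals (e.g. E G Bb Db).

iio is the diminished supertonic triad, borrowed from the parallel minor. In Bb major that root is C.
So the chord is C-Eb-Gb.

C Eb Gb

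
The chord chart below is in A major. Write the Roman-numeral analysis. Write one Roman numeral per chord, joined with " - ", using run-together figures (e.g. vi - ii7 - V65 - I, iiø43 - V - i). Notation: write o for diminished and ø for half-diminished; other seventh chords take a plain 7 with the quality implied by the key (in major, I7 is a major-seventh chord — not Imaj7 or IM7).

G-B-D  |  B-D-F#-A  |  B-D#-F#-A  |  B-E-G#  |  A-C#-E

bVII - ii7 - V7/V - V64 - I

G-B-D: G with this quality isn't in the key; it's bVII, borrowed from the parallel minor.
B-D-F#-A: root B is the supertonic; minor seventh chord there is ii7.
B-D#-F#-A: chromatic; B is V of V, so V7/V.
B-E-G#: major triad on E = scale degree 5 → V64.
A-C#-E: root A is the tonic; major triad there is I.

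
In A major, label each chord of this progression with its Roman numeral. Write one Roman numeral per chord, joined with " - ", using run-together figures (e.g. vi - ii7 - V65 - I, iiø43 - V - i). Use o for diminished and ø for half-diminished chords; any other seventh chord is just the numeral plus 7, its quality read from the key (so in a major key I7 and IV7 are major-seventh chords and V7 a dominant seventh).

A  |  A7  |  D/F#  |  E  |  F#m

A: root A is the tonic; major triad there is I.
A7 is the secondary dominant of IV (dominant seventh chord on A): V7/IV.
D/F#: major triad on D = scale degree 4 → IV6.
E: major triad on E = scale degree 5 → V.
F#m has root F#, degree 6 in A major, so vi.

I - V7/IV - IV6 - V - vi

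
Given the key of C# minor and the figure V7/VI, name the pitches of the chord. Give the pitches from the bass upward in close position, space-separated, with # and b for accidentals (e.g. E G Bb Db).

E G# B D

The slash means an applied dominant: we want the dominant of VI. In C# minor, VI is A major, and its dominant is built on E.
Building a dominant seventh chord on E gives E-G#-B-D.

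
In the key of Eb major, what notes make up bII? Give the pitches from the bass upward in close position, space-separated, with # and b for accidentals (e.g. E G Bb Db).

bII is the Neapolitan chord — a major triad on the lowered second degree. In Eb major that root is Fb.
So the chord is Fb-Ab-Cb.

Fb Ab Cb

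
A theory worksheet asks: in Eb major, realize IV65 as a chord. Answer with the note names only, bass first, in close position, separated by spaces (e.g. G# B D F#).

C Eb G Ab

The numeral's case and figure indicate a major seventh chord. In Eb major its root, scale degree 4, is Ab.
Stacking thirds from Ab gives Ab-C-Eb-G.
The figured bass 65 indicates first inversion, placing the third (C) in the bass: C-Eb-G-Ab.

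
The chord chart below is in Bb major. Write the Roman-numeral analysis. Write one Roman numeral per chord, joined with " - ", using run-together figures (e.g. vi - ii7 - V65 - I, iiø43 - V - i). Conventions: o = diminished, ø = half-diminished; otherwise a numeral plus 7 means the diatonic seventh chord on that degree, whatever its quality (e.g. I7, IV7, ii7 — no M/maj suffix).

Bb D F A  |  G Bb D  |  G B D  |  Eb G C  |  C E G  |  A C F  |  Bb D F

Bb-D-F-A: root Bb is the tonic; major seventh chord there is I7.
G-Bb-D: minor triad on G = scale degree 6 → vi.
G-B-D is the secondary dominant of ii (major triad on G): V/ii.
Eb-G-C has root C, degree 2 in Bb major, so ii6.
C-E-G: chromatic; C is V of V, so V/V.
A-C-F: major triad on F = scale degree 5 → V6.
Bb-D-F: root Bb is the tonic; major triad there is I.

I7 - vi - V/ii - ii6 - V/V - V6 - I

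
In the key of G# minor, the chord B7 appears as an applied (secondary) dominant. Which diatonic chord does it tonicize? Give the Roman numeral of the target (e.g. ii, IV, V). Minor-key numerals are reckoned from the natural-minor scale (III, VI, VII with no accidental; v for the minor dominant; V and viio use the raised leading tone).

VI

The chord is a dominant seventh chord on B.
A dominant resolves down a perfect fifth: B → E. In G# minor, E is scale degree 6, i.e. VI.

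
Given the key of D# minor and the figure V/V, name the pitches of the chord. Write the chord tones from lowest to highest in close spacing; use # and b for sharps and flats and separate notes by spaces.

E# G## B#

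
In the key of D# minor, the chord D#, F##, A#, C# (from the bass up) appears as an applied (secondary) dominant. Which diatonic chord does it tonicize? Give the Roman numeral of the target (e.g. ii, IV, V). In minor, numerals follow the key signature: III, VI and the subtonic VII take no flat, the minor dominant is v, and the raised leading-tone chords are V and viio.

iv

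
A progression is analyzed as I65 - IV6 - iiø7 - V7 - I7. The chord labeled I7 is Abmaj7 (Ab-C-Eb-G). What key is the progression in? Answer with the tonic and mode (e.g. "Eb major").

Ab major

The chord Abmaj7 is a major seventh chord rooted on Ab; its label is I7.
If Ab is scale degree 1 and the mode makes that degree carry a major seventh chord, the tonic is Ab and the mode is major.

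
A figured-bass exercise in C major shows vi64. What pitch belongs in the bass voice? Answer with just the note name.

E

vi in C major has root A; the chord is A-C-E.
The figure 64 means second inversion — the fifth is in the bass.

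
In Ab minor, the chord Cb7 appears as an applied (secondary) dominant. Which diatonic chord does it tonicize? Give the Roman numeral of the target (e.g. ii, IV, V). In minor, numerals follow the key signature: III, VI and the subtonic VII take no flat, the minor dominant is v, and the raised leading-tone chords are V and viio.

VI

The chord is a dominant seventh chord on Cb.
A dominant resolves down a perfect fifth: Cb → Fb. In Ab minor, Fb is scale degree 6, i.e. VI.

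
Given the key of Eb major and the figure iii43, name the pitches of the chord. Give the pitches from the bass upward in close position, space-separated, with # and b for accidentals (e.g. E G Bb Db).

The numeral's case and figure indicate a minor seventh chord. In Eb major its root, the third degree, is G.
Stacking thirds from G gives G-Bb-D-F.
With the 43 figure the chord is in second inversion; from the bass D upward in close position it reads D-F-G-Bb.

D F G Bb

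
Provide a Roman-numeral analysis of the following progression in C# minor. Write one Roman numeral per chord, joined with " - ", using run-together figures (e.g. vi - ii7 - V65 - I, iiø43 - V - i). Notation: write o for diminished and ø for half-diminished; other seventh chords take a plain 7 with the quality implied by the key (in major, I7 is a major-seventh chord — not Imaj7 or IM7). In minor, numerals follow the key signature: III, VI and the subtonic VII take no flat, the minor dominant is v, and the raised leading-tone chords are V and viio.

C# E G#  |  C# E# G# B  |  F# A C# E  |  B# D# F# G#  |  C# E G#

i - V7/iv - iv7 - V65 - i

C#-E-G# has root C#, degree 1 in C# minor, so i.
C#-E#-G#-B: a dominant seventh chord on C#, the applied dominant of iv → V7/iv.
F#-A-C#-E: minor seventh chord on F# = scale degree 4 → iv7.
B#-D#-F#-G# has root G#, degree 5 in C# minor, so V65.
C#-E-G#: minor triad on C# = scale degree 1 → i.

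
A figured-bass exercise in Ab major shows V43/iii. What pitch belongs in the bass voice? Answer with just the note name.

The applied chord V43/iii is rooted on G: G-B-D-F.
The figure 43 means second inversion — the fifth is in the bass.

D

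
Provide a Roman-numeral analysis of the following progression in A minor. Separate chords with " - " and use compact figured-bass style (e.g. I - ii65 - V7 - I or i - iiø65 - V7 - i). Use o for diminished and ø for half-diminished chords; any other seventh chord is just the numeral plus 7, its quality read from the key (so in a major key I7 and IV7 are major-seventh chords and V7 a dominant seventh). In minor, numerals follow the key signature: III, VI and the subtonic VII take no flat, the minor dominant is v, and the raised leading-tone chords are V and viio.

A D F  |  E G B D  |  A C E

iv64 - v7 - i

A-D-F: minor triad on D = scale degree 4 → iv64.
E-G-B-D has root E, degree 5 in A minor, so v7.
A-C-E: root A is the tonic; minor triad there is i.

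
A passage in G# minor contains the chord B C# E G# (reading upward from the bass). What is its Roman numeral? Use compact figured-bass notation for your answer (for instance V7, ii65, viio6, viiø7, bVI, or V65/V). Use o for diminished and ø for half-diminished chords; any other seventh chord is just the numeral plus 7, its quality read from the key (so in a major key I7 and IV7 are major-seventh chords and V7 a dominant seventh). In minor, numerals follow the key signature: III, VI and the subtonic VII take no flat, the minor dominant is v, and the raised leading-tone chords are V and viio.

iv42

The pitches C#-E-G#-B form a minor seventh chord rooted on C#.
In G# minor, C# is the subdominant; the diatonic minor seventh chord there is iv7.
With B in the bass the chord is in third inversion, so the figured bass is 42.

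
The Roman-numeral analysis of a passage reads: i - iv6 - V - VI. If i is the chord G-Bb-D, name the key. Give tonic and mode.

G minor

i is given as G-Bb-D — a minor triad with root G.
If G is scale degree 1 and the mode makes that degree carry a minor triad, the tonic is G and the mode is minor.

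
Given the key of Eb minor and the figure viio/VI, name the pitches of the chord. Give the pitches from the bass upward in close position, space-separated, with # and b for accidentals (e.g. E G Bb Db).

Bb Db Fb

viio/VI is a secondary leading-tone chord. The target VI is Cb in Eb minor; the applied chord is rooted a semitone below, on Bb.
Building a diminished triad on Bb gives Bb-Db-Fb.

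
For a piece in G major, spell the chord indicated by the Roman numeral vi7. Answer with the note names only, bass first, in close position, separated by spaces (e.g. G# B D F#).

E G B D

In G major, the sixth degree is E, and the diatonic chord built there is a minor seventh chord.
Stacking thirds from E gives E-G-B-D.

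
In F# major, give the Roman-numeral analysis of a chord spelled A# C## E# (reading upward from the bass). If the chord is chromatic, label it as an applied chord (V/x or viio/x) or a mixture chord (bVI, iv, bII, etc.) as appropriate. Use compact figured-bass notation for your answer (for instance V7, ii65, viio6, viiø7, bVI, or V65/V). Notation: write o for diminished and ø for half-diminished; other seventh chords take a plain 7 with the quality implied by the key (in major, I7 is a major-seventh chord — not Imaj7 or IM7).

The pitches A#-C##-E# form a major triad rooted on A#.
A# is not a diatonic chord root with this quality in F# major, but it lies a perfect fifth above D# (vi), so the chord functions as an applied dominant of vi.

V/vi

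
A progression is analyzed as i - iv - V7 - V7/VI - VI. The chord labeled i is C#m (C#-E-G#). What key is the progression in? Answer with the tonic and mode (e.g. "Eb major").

C# minor

The chord C#m is a minor triad rooted on C#; its label is i.
If C# is scale degree 1 and the mode makes that degree carry a minor triad, the tonic is C# and the mode is minor.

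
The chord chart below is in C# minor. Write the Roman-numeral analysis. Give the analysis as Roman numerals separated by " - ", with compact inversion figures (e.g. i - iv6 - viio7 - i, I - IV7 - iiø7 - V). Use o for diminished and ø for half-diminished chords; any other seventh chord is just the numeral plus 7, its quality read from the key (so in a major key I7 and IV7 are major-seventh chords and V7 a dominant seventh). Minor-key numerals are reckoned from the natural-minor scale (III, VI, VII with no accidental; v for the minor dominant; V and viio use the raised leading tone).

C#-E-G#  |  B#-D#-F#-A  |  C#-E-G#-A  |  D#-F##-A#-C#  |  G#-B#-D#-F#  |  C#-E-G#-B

i - viio7 - VI65 - V7/V - V7 - i7

C#-E-G# has root C#, degree 1 in C# minor, so i.
B#-D#-F#-A: root B# is the leading tone; fully diminished seventh chord there is viio7.
C#-E-G#-A: major seventh chord on A = scale degree 6 → VI65.
D#-F##-A#-C#: chromatic; D# is V of V, so V7/V.
G#-B#-D#-F# has root G#, degree 5 in C# minor, so V7.
C#-E-G#-B: minor seventh chord on C# = scale degree 1 → i7.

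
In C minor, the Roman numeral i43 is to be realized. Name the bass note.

G

i in C minor has root C; the chord is C-Eb-G-Bb.
The figure 43 means second inversion — the fifth is in the bass.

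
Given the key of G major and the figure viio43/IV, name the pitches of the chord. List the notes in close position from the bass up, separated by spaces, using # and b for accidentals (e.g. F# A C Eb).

viio43/IV is a secondary leading-tone chord. The target IV is C in G major; the applied chord is rooted a semitone below, on B.
Building a fully diminished seventh chord on B gives B-D-F-Ab.
With the 43 figure the chord is in second inversion; from the bass F upward in close position it reads F-Ab-B-D.

F Ab B D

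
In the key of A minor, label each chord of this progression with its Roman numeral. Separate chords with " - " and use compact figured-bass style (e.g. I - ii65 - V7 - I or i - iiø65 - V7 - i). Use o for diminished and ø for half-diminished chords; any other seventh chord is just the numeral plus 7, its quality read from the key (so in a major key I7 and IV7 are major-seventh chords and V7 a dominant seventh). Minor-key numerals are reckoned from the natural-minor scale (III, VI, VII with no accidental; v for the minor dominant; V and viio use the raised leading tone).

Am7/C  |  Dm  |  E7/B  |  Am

i65 - iv - V43 - i

Am7/C: root A is the tonic; minor seventh chord there is i65.
Dm has root D, degree 4 in A minor, so iv.
E7/B: root E is the dominant; dominant seventh chord there is V43.
Am: minor triad on A = scale degree 1 → i.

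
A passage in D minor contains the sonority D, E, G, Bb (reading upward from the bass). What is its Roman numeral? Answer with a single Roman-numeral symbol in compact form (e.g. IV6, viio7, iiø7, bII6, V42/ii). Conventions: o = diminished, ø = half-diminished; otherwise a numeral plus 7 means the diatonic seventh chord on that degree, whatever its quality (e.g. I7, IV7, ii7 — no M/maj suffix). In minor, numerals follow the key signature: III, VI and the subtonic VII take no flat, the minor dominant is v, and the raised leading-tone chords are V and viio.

iiø42

The pitches E-G-Bb-D form a half-diminished seventh chord rooted on E.
In D minor, E is the supertonic; the diatonic half-diminished seventh chord there is iiø7.
With D in the bass the chord is in third inversion, so the figured bass is 42.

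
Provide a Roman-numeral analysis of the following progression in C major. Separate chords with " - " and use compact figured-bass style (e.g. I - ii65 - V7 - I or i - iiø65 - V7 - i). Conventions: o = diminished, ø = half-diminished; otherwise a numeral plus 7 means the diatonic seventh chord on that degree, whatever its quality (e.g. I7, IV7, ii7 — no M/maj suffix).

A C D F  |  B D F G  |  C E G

A-C-D-F has root D, degree 2 in C major, so ii43.
B-D-F-G: root G is the dominant; dominant seventh chord there is V65.
C-E-G: root C is the tonic; major triad there is I.

ii43 - V65 - I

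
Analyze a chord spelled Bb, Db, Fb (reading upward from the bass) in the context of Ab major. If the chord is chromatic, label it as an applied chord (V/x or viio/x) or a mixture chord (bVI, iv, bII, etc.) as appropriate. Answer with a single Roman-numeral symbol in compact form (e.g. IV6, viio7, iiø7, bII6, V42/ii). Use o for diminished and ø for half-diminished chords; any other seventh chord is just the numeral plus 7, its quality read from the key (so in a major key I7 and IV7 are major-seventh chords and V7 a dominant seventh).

The pitches Bb-Db-Fb form a diminished triad rooted on Bb.
Bb is the second degree of Ab major. This is the diminished supertonic triad, borrowed from the parallel minor.

iio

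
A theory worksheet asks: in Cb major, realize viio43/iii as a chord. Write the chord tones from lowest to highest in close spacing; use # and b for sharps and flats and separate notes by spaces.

viio43/iii is a secondary leading-tone chord. The target iii is Eb in Cb major; the applied chord is rooted a semitone below, on D.
Building a fully diminished seventh chord on D gives D-F-Ab-Cb.
With the 43 figure the chord is in second inversion; from the bass Ab upward in close position it reads Ab-Cb-D-F.

Ab Cb D F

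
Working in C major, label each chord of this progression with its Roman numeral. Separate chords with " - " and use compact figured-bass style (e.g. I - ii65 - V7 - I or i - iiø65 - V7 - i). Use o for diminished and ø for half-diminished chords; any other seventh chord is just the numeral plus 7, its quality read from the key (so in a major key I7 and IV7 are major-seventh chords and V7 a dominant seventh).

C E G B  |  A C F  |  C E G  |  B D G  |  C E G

I7 - IV6 - I - V6 - I

C-E-G-B has root C, degree 1 in C major, so I7.
A-C-F has root F, degree 4 in C major, so IV6.
C-E-G has root C, degree 1 in C major, so I.
B-D-G: root G is the dominant; major triad there is V6.
C-E-G: root C is the tonic; major triad there is I.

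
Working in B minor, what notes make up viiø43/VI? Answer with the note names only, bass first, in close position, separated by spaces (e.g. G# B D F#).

C E F# A

The slash marks an applied leading-tone chord: viio of VI. In B minor, VI is G, so the leading tone to it is F#, a half step below.
Building a half-diminished seventh chord on F# gives F#-A-C-E.
With the 43 figure the chord is in second inversion; from the bass C upward in close position it reads C-E-F#-A.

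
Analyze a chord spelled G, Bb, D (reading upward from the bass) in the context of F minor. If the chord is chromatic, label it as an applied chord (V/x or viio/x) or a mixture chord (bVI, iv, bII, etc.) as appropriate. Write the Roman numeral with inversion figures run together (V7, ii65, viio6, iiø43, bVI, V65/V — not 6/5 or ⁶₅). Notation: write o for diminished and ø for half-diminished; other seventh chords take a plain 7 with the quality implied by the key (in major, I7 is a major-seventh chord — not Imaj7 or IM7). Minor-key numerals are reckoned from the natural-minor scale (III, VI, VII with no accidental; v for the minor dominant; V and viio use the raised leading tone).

Stacked in thirds the chord is G-Bb-D: a minor triad on G.
G is the second degree of F minor. This is the minor supertonic, borrowed from the parallel major (the Dorian ii).

ii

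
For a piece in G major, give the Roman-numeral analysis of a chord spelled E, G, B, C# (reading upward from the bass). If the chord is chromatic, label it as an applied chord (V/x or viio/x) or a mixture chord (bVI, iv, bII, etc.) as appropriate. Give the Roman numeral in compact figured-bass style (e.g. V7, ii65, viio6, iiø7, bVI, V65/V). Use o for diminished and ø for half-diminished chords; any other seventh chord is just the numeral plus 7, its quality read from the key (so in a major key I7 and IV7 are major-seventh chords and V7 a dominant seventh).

viiø65/V

Stacked in thirds the chord is C#-E-G-B: a half-diminished seventh chord on C#.
C# sits a half step below D (V in G major); a diminished chord there is the applied leading-tone chord of V.
With E in the bass the chord is in first inversion, so the figured bass is 65.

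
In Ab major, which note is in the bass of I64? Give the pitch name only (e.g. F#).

I in Ab major has root Ab; the chord is Ab-C-Eb.
The figure 64 means second inversion — the fifth is in the bass.

Eb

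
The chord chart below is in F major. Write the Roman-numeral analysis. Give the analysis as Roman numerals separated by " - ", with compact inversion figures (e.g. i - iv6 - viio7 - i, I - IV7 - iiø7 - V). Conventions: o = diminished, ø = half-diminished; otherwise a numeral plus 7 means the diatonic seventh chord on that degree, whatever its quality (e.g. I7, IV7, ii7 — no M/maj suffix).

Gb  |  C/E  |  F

Gb is non-diatonic — a major triad on the lowered supertonic (Gb): the Neapolitan chord, bII.
C/E has root C, degree 5 in F major, so V6.
F: major triad on F = scale degree 1 → I.

bII - V6 - I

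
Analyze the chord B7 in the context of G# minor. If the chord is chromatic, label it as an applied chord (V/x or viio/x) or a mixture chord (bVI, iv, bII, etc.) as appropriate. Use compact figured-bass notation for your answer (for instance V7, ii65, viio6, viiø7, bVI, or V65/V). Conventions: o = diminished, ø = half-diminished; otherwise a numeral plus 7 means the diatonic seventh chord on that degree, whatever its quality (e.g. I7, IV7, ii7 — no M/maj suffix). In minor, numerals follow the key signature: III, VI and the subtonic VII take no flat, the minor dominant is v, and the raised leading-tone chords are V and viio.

The pitches B-D#-F#-A form a dominant seventh chord rooted on B.
B is not a diatonic chord root with this quality in G# minor, but it lies a perfect fifth above E (VI), so the chord functions as an applied dominant of VI.

V7/VI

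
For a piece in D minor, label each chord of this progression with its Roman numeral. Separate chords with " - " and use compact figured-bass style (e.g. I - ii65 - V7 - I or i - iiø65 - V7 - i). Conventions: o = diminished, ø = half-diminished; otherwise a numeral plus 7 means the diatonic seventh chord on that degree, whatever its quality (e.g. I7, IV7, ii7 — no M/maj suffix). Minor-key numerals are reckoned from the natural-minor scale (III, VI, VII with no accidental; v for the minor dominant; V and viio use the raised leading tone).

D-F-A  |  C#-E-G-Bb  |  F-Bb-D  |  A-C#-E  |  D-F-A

D-F-A: root D is the tonic; minor triad there is i.
C#-E-G-Bb: root C# is the leading tone; fully diminished seventh chord there is viio7.
F-Bb-D: root Bb is the submediant; major triad there is VI64.
A-C#-E: root A is the dominant; major triad there is V.
D-F-A: root D is the tonic; minor triad there is i.

i - viio7 - VI64 - V - i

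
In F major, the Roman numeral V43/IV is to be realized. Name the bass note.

The applied chord V43/IV is rooted on F: F-A-C-Eb.
The figure 43 means second inversion — the fifth is in the bass.

C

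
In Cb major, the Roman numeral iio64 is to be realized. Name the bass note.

Abb

iio in Cb major has root Db; the chord is Db-Fb-Abb.
The figure 64 means second inversion — the fifth is in the bass.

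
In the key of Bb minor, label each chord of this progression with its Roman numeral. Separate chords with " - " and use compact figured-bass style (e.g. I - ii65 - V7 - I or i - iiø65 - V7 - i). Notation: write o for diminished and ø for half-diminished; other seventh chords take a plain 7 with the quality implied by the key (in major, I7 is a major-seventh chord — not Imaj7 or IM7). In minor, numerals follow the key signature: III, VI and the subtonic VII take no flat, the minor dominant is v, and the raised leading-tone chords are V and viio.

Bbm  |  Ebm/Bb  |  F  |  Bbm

Bbm: minor triad on Bb = scale degree 1 → i.
Ebm/Bb has root Eb, degree 4 in Bb minor, so iv64.
F has root F, degree 5 in Bb minor, so V.
Bbm: root Bb is the tonic; minor triad there is i.

i - iv64 - V - i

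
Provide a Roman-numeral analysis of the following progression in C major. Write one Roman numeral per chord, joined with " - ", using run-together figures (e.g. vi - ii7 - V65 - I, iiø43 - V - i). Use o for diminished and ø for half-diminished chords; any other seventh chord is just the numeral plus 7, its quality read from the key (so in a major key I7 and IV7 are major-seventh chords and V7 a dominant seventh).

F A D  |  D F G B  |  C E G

ii6 - V43 - I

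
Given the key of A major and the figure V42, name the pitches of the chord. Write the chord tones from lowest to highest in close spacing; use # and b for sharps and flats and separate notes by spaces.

D E G# B

The numeral's case and figure indicate a dominant seventh chord. In A major its root, the fifth degree, is E.
Stacking thirds from E gives E-G#-B-D.
The figured bass 42 indicates third inversion, placing the seventh (D) in the bass: D-E-G#-B.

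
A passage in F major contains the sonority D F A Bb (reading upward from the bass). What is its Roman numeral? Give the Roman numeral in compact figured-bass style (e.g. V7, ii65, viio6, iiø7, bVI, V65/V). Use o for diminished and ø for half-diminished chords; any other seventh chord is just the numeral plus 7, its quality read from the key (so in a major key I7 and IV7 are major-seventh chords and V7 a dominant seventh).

Stacked in thirds the chord is Bb-D-F-A: a major seventh chord on Bb.
In F major, Bb is the subdominant; the diatonic major seventh chord there is IV7.
With D in the bass the chord is in first inversion, so the figured bass is 65.

IV65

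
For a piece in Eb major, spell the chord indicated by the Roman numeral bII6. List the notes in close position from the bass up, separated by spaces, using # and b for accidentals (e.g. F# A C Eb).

Scale degree 2 in Eb major is F; lowering it a half step gives Fb. bII6 is the Neapolitan sixth — a major triad on the lowered second degree, here in its customary first inversion.
So the chord is Fb-Ab-Cb.
The figured bass 6 indicates first inversion, placing the third (Ab) in the bass: Ab-Cb-Fb.

Ab Cb Fb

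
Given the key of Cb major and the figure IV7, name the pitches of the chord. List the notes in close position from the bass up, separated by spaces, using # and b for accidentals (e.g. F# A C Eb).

Fb Ab Cb Eb

In Cb major, the subdominant is Fb, and the diatonic chord built there is a major seventh chord.
Stacking thirds from Fb gives Fb-Ab-Cb-Eb.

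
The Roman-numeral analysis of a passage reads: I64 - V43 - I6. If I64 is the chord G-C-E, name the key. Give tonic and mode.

The anchor chord is a major triad on C, labeled I64.
If C is scale degree 1 and the mode makes that degree carry a major triad, the tonic is C and the mode is major.

C major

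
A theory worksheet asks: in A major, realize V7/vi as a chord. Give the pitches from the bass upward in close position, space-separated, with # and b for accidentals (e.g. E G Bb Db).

C# E# G# B

V7/vi is a secondary dominant — the dominant seventh of vi. vi in A major is F#, so the applied chord's root is C#, a perfect fifth above.
Building a dominant seventh chord on C# gives C#-E#-G#-B.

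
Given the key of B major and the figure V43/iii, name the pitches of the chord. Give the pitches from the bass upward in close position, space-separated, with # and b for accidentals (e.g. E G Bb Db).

E# G# A# C##

The slash means an applied dominant: we want the dominant of iii. In B major, iii is D# minor, and its dominant is built on A#.
Building a dominant seventh chord on A# gives A#-C##-E#-G#.
With the 43 figure the chord is in second inversion; from the bass E# upward in close position it reads E#-G#-A#-C##.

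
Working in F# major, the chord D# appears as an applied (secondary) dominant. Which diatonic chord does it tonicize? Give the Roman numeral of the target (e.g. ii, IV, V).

ii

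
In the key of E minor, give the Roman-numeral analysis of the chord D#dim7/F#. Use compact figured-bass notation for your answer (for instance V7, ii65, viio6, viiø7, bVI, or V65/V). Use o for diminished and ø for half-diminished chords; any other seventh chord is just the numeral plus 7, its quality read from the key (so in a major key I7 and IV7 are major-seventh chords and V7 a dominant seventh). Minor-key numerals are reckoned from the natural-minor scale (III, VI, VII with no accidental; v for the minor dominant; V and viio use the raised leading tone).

Stacked in thirds the chord is D#-F#-A-C: a fully diminished seventh chord on D#.
D# is scale degree 7 in E minor, and a fully diminished seventh chord on that degree is written viio7.
With F# in the bass the chord is in first inversion, so the figured bass is 65.

viio65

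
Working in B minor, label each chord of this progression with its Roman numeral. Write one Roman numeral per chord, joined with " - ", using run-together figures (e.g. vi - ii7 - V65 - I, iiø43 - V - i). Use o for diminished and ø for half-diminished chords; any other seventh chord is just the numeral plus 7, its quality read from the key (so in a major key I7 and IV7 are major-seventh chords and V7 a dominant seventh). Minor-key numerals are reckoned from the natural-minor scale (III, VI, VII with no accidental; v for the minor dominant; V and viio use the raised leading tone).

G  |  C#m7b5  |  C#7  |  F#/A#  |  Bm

G has root G, degree 6 in B minor, so VI.
C#m7b5 has root C#, degree 2 in B minor, so iiø7.
C#7 is the secondary dominant of V (dominant seventh chord on C#): V7/V.
F#/A# has root F#, degree 5 in B minor, so V6.
Bm: root B is the tonic; minor triad there is i.

VI - iiø7 - V7/V - V6 - i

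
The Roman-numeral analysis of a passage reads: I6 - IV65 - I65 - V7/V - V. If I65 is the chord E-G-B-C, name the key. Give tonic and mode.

C major

I65 is given as E-G-B-C — a major seventh chord with root C.
If C is scale degree 1 and the mode makes that degree carry a major seventh chord, the tonic is C and the mode is major.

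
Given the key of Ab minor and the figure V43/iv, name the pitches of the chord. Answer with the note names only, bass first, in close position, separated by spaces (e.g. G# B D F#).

The slash means an applied dominant: we want the dominant of iv. In Ab minor, iv is Db minor, and its dominant is built on Ab.
Building a dominant seventh chord on Ab gives Ab-C-Eb-Gb.
The figured bass 43 indicates second inversion, placing the fifth (Eb) in the bass: Eb-Gb-Ab-C.

Eb Gb Ab C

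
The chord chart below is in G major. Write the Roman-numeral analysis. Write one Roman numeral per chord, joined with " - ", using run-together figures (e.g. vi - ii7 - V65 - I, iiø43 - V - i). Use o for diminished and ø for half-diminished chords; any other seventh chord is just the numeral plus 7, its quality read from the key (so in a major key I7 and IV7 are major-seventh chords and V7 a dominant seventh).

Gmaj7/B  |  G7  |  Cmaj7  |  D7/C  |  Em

Gmaj7/B: major seventh chord on G = scale degree 1 → I65.
G7: a dominant seventh chord on G, the applied dominant of IV → V7/IV.
Cmaj7: major seventh chord on C = scale degree 4 → IV7.
D7/C: root D is the dominant; dominant seventh chord there is V42.
Em: minor triad on E = scale degree 6 → vi.

I65 - V7/IV - IV7 - V42 - vi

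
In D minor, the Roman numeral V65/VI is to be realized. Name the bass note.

A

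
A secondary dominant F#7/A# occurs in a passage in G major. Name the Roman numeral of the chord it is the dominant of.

The chord is a dominant seventh chord on F#.
A dominant resolves down a perfect fifth: F# → B. In G major, B is scale degree 3, i.e. iii.

iii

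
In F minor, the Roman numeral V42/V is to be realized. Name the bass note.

F

The applied chord V42/V is rooted on G: G-B-D-F.
The figure 42 means third inversion — the seventh is in the bass.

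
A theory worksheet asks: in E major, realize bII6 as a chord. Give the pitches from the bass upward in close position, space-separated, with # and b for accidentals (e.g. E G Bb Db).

Scale degree 2 in E major is F#; lowering it a half step gives F. bII6 is the Neapolitan sixth — a major triad on the lowered second degree, here in its customary first inversion.
So the chord is F-A-C, a major triad.
The figured bass 6 indicates first inversion, placing the third (A) in the bass: A-C-F.

A C F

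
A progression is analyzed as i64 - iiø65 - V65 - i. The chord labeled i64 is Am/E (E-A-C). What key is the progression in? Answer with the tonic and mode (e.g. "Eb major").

A minor

The anchor chord is a minor triad on A, labeled i64.
If A is scale degree 1 and the mode makes that degree carry a minor triad, the tonic is A and the mode is minor.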